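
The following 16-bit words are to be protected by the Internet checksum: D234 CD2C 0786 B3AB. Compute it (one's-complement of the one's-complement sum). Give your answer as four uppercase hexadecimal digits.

One's-complement addition (fold any carry out of bit 15 back into bit 0):
  0xD234 + 0xCD2C = 0x19F60 → wrap carry → 0x9F61
  0x9F61 + 0x0786 = 0x0A6E7
  0xA6E7 + 0xB3AB = 0x15A92 → wrap carry → 0x5A93
One's-complement sum = 0x5A93.
Checksum = ~0x5A93 & 0xFFFF = 0xA56C.

A56C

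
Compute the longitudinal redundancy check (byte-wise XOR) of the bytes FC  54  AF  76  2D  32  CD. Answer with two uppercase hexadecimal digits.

A3

XOR the bytes together:
  start with 0xFC
  0xFC ⊕ 0x54 = 0xA8
  0xA8 ⊕ 0xAF = 0x07
  0x07 ⊕ 0x76 = 0x71
  0x71 ⊕ 0x2D = 0x5C
  0x5C ⊕ 0x32 = 0x6E
  0x6E ⊕ 0xCD = 0xA3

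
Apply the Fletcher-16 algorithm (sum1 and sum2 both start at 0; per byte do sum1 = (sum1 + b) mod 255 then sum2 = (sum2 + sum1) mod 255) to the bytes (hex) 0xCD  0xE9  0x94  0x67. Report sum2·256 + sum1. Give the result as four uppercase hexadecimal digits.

Running sums (mod 255):
  after byte 0 (0xCD): sum1=205, sum2=205
  after byte 1 (0xE9): sum1=183, sum2=133
  after byte 2 (0x94): sum1=76, sum2=209
  after byte 3 (0x67): sum1=179, sum2=133
Checksum = sum2·256 + sum1 = 133·256 + 179 = 34227 = 0x85B3.

85B3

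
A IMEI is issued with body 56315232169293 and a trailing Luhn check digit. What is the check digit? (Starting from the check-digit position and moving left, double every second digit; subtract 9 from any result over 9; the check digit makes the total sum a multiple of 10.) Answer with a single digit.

9

Partial digits right→left: 3 9 2 9 6 1 2 3 2 5 1 3 6 5
Double every second digit counting from the check-digit position (so the 1st, 3rd, 5th, ... of the partial from the right).
  doubled (with −9 where >9): 6 4 3 4 4 2 3 → sum 26
  kept as-is: 9 9 1 3 5 3 5 → sum 35
Total = 26 + 35 = 61.
Check digit = (10 − (61 mod 10)) mod 10 = 9.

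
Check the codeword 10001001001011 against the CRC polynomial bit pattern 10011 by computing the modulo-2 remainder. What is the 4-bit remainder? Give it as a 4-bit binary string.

0000

Modulo-2 division of 10001001001011 by 10011:
  pos 0: 10001 XOR 10011 = 00010
  pos 3: 10001 XOR 10011 = 00010
  pos 6: 10001 XOR 10011 = 00010
  pos 9: 10011 XOR 10011 = 00000
Remainder = 0000 (zero — the frame passes the CRC check).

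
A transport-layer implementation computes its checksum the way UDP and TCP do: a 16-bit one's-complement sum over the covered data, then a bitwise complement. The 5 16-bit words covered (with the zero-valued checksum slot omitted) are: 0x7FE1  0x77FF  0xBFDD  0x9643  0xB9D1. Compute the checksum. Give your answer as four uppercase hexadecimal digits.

One's-complement addition (fold any carry out of bit 15 back into bit 0):
  0x7FE1 + 0x77FF = 0x0F7E0
  0xF7E0 + 0xBFDD = 0x1B7BD → wrap carry → 0xB7BE
  0xB7BE + 0x9643 = 0x14E01 → wrap carry → 0x4E02
  0x4E02 + 0xB9D1 = 0x107D3 → wrap carry → 0x07D4
One's-complement sum = 0x07D4.
Checksum = ~0x07D4 & 0xFFFF = 0xF82B.

F82B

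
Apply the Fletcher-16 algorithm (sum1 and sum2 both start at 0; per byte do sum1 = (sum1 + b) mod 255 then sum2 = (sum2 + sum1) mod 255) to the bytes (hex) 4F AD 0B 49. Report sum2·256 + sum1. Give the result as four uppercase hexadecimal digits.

Running sums (mod 255):
  after byte 0 (4F): sum1=79, sum2=79
  after byte 1 (AD): sum1=252, sum2=76
  after byte 2 (0B): sum1=8, sum2=84
  after byte 3 (49): sum1=81, sum2=165
Checksum = sum2·256 + sum1 = 165·256 + 81 = 42321 = 0xA551.

A551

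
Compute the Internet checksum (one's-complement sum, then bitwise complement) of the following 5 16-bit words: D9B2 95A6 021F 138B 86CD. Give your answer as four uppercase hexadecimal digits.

F42E

One's-complement addition (fold any carry out of bit 15 back into bit 0):
  0xD9B2 + 0x95A6 = 0x16F58 → wrap carry → 0x6F59
  0x6F59 + 0x021F = 0x07178
  0x7178 + 0x138B = 0x08503
  0x8503 + 0x86CD = 0x10BD0 → wrap carry → 0x0BD1
One's-complement sum = 0x0BD1.
Checksum = ~0x0BD1 & 0xFFFF = 0xF42E.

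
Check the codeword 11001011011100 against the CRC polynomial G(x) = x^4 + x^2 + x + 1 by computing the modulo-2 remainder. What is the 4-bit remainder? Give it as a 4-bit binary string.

0000

Modulo-2 division of 11001011011100 by 10111:
  pos 0: 11001 XOR 10111 = 01110
  pos 1: 11100 XOR 10111 = 01011
  pos 2: 10111 XOR 10111 = 00000
  pos 7: 10111 XOR 10111 = 00000
Remainder = 0000 (zero — the frame passes the CRC check).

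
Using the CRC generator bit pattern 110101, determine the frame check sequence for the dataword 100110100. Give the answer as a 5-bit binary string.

11000

Append 5 zeros: 10011010000000. Divide by 110101 (XOR where the leading bit is 1):
  pos 0: 100110 XOR 110101 = 010011
  pos 1: 100111 XOR 110101 = 010010
  pos 2: 100100 XOR 110101 = 010001
  pos 3: 100010 XOR 110101 = 010111
  pos 4: 101110 XOR 110101 = 011011
  pos 5: 110110 XOR 110101 = 000011
Remainder (last 5 bits) = 11000. This is the CRC / FCS.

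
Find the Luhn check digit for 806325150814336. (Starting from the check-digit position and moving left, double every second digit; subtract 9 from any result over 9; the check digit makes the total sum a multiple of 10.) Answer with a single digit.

Partial digits right→left: 6 3 3 4 1 8 0 5 1 5 2 3 6 0 8
Double every second digit counting from the check-digit position (so the 1st, 3rd, 5th, ... of the partial from the right).
  doubled (with −9 where >9): 3 6 2 0 2 4 3 7 → sum 27
  kept as-is: 3 4 8 5 5 3 0 → sum 28
Total = 27 + 28 = 55.
Check digit = (10 − (55 mod 10)) mod 10 = 5.

5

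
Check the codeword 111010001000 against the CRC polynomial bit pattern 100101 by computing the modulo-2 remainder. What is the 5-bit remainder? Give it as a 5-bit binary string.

10000

Modulo-2 division of 111010001000 by 100101:
  pos 0: 111010 XOR 100101 = 011111
  pos 1: 111110 XOR 100101 = 011011
  pos 2: 110110 XOR 100101 = 010011
  pos 3: 100111 XOR 100101 = 000010
Remainder = 10000 (nonzero — an error is detected).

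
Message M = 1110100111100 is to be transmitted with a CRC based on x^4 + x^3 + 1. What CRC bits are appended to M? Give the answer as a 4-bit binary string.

Append 4 zeros: 11101001111000000. Divide by 11001 (XOR where the leading bit is 1):
  pos 0: 11101 XOR 11001 = 00100
  pos 2: 10000 XOR 11001 = 01001
  pos 3: 10011 XOR 11001 = 01010
  pos 4: 10101 XOR 11001 = 01100
  pos 5: 11001 XOR 11001 = 00000
  pos 10: 10000 XOR 11001 = 01001
  pos 11: 10010 XOR 11001 = 01011
  pos 12: 10110 XOR 11001 = 01111
Remainder (last 4 bits) = 1111. This is the CRC / FCS.

1111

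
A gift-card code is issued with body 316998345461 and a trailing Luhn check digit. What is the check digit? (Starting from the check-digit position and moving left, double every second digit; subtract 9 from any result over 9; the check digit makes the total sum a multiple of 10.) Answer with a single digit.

Partial digits right→left: 1 6 4 5 4 3 8 9 9 6 1 3
Double every second digit counting from the check-digit position (so the 1st, 3rd, 5th, ... of the partial from the right).
  doubled (with −9 where >9): 2 8 8 7 9 2 → sum 36
  kept as-is: 6 5 3 9 6 3 → sum 32
Total = 36 + 32 = 68.
Check digit = (10 − (68 mod 10)) mod 10 = 2.

2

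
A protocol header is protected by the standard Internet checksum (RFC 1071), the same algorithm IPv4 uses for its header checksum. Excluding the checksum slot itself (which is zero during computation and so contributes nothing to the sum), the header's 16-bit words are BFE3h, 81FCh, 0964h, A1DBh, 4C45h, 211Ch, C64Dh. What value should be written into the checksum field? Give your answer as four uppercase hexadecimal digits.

DF30

One's-complement addition (fold any carry out of bit 15 back into bit 0):
  0xBFE3 + 0x81FC = 0x141DF → wrap carry → 0x41E0
  0x41E0 + 0x0964 = 0x04B44
  0x4B44 + 0xA1DB = 0x0ED1F
  0xED1F + 0x4C45 = 0x13964 → wrap carry → 0x3965
  0x3965 + 0x211C = 0x05A81
  0x5A81 + 0xC64D = 0x120CE → wrap carry → 0x20CF
One's-complement sum = 0x20CF.
Checksum = ~0x20CF & 0xFFFF = 0xDF30.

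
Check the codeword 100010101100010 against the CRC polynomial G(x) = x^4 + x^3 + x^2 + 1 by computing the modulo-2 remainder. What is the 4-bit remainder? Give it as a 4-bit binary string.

Modulo-2 division of 100010101100010 by 11101:
  pos 0: 10001 XOR 11101 = 01100
  pos 1: 11000 XOR 11101 = 00101
  pos 3: 10110 XOR 11101 = 01011
  pos 4: 10111 XOR 11101 = 01010
  pos 5: 10101 XOR 11101 = 01000
  pos 6: 10000 XOR 11101 = 01101
  pos 7: 11010 XOR 11101 = 00111
  pos 9: 11101 XOR 11101 = 00000
Remainder = 0000 (zero — the frame passes the CRC check).

0000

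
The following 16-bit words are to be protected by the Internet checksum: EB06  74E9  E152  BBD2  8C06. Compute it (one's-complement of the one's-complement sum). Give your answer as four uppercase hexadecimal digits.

One's-complement addition (fold any carry out of bit 15 back into bit 0):
  0xEB06 + 0x74E9 = 0x15FEF → wrap carry → 0x5FF0
  0x5FF0 + 0xE152 = 0x14142 → wrap carry → 0x4143
  0x4143 + 0xBBD2 = 0x0FD15
  0xFD15 + 0x8C06 = 0x1891B → wrap carry → 0x891C
One's-complement sum = 0x891C.
Checksum = ~0x891C & 0xFFFF = 0x76E3.

76E3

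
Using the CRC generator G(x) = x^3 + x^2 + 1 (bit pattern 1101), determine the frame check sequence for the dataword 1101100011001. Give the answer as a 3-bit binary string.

Append 3 zeros: 1101100011001000. Divide by 1101 (XOR where the leading bit is 1):
  pos 0: 1101 XOR 1101 = 0000
  pos 4: 1000 XOR 1101 = 0101
  pos 5: 1011 XOR 1101 = 0110
  pos 6: 1101 XOR 1101 = 0000
  pos 12: 1000 XOR 1101 = 0101
Remainder (last 3 bits) = 101. This is the CRC / FCS.

101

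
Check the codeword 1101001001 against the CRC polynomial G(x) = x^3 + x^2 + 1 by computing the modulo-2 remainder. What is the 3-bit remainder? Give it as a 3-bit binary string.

100

Modulo-2 division of 1101001001 by 1101:
  pos 0: 1101 XOR 1101 = 0000
  pos 6: 1001 XOR 1101 = 0100
Remainder = 100 (nonzero — an error is detected).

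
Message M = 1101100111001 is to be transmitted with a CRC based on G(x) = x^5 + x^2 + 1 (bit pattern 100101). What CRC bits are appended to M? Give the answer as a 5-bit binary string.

Append 5 zeros: 110110011100100000. Divide by 100101 (XOR where the leading bit is 1):
  pos 0: 110110 XOR 100101 = 010011
  pos 1: 100110 XOR 100101 = 000011
  pos 5: 111110 XOR 100101 = 011011
  pos 6: 110110 XOR 100101 = 010011
  pos 7: 100111 XOR 100101 = 000010
  pos 11: 100000 XOR 100101 = 000101
Remainder (last 5 bits) = 01010. This is the CRC / FCS.

01010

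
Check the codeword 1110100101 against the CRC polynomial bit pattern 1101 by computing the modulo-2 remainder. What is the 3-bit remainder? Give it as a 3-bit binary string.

Modulo-2 division of 1110100101 by 1101:
  pos 0: 1110 XOR 1101 = 0011
  pos 2: 1110 XOR 1101 = 0011
  pos 4: 1101 XOR 1101 = 0000
Remainder = 001 (nonzero — an error is detected).

001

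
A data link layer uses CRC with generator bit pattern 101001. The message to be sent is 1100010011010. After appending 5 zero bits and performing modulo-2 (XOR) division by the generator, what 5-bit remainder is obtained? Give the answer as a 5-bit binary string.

Append 5 zeros: 110001001101000000. Divide by 101001 (XOR where the leading bit is 1):
  pos 0: 110001 XOR 101001 = 011000
  pos 1: 110000 XOR 101001 = 011001
  pos 2: 110010 XOR 101001 = 011011
  pos 3: 110111 XOR 101001 = 011110
  pos 4: 111101 XOR 101001 = 010100
  pos 5: 101000 XOR 101001 = 000001
  pos 10: 110000 XOR 101001 = 011001
  pos 11: 110010 XOR 101001 = 011011
  pos 12: 110110 XOR 101001 = 011111
Remainder (last 5 bits) = 11111. This is the CRC / FCS.

11111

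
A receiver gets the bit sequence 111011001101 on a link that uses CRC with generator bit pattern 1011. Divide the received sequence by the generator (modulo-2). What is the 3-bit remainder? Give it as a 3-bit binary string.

011

Modulo-2 division of 111011001101 by 1011:
  pos 0: 1110 XOR 1011 = 0101
  pos 1: 1011 XOR 1011 = 0000
  pos 5: 1001 XOR 1011 = 0010
  pos 7: 1010 XOR 1011 = 0001
Remainder = 011 (nonzero — an error is detected).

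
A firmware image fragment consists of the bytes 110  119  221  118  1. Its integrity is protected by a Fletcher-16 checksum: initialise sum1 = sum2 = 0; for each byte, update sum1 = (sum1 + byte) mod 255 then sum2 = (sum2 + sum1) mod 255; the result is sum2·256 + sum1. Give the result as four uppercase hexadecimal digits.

Running sums (mod 255):
  after byte 0 (110): sum1=110, sum2=110
  after byte 1 (119): sum1=229, sum2=84
  after byte 2 (221): sum1=195, sum2=24
  after byte 3 (118): sum1=58, sum2=82
  after byte 4 (1): sum1=59, sum2=141
Checksum = sum2·256 + sum1 = 141·256 + 59 = 36155 = 0x8D3B.

8D3B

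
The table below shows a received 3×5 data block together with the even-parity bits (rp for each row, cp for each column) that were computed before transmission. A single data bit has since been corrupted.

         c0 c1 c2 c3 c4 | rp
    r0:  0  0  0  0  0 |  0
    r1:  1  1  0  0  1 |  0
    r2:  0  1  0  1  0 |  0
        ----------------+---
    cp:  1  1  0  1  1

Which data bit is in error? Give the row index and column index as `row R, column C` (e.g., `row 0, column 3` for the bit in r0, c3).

row 1, column 1

Recompute each row's even parity and compare to rp:
  r0: data parity 0, sent rp 0 → ok
  r1: data parity 1, sent rp 0 → mismatch
  r2: data parity 0, sent rp 0 → ok
Recompute each column's even parity and compare to cp:
  c0: data parity 1, sent cp 1 → ok
  c1: data parity 0, sent cp 1 → mismatch
  c2: data parity 0, sent cp 0 → ok
  c3: data parity 1, sent cp 1 → ok
  c4: data parity 1, sent cp 1 → ok
Exactly one row (r1) and one column (c1) fail → the flipped bit is at their intersection.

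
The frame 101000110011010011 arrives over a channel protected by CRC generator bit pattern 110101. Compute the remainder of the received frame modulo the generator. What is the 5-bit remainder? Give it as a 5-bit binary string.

Modulo-2 division of 101000110011010011 by 110101:
  pos 0: 101000 XOR 110101 = 011101
  pos 1: 111011 XOR 110101 = 001110
  pos 3: 111010 XOR 110101 = 001111
  pos 5: 111101 XOR 110101 = 001000
  pos 7: 100010 XOR 110101 = 010111
  pos 8: 101111 XOR 110101 = 011010
  pos 9: 110100 XOR 110101 = 000001
Remainder = 01011 (nonzero — an error is detected).

01011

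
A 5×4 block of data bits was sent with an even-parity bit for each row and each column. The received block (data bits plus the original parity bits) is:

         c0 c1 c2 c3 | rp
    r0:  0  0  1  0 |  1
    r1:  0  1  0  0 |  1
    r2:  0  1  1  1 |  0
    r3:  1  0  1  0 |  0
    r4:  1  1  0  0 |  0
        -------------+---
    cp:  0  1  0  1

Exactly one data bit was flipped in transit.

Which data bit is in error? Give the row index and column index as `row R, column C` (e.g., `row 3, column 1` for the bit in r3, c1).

Recompute each row's even parity and compare to rp:
  r0: data parity 1, sent rp 1 → ok
  r1: data parity 1, sent rp 1 → ok
  r2: data parity 1, sent rp 0 → mismatch
  r3: data parity 0, sent rp 0 → ok
  r4: data parity 0, sent rp 0 → ok
Recompute each column's even parity and compare to cp:
  c0: data parity 0, sent cp 0 → ok
  c1: data parity 1, sent cp 1 → ok
  c2: data parity 1, sent cp 0 → mismatch
  c3: data parity 1, sent cp 1 → ok
Exactly one row (r2) and one column (c2) fail → the flipped bit is at their intersection.

row 2, column 2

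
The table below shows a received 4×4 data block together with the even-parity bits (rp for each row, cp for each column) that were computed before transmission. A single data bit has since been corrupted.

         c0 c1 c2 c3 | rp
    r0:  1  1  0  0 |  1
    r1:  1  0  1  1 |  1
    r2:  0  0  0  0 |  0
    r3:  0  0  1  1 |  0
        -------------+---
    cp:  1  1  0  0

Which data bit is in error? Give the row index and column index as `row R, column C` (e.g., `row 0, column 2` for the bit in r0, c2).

row 0, column 0

Recompute each row's even parity and compare to rp:
  r0: data parity 0, sent rp 1 → mismatch
  r1: data parity 1, sent rp 1 → ok
  r2: data parity 0, sent rp 0 → ok
  r3: data parity 0, sent rp 0 → ok
Recompute each column's even parity and compare to cp:
  c0: data parity 0, sent cp 1 → mismatch
  c1: data parity 1, sent cp 1 → ok
  c2: data parity 0, sent cp 0 → ok
  c3: data parity 0, sent cp 0 → ok
Exactly one row (r0) and one column (c0) fail → the flipped bit is at their intersection.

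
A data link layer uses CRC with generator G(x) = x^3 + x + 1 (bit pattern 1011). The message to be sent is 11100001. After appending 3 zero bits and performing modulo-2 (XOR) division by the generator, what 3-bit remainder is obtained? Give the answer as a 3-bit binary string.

Append 3 zeros: 11100001000. Divide by 1011 (XOR where the leading bit is 1):
  pos 0: 1110 XOR 1011 = 0101
  pos 1: 1010 XOR 1011 = 0001
  pos 4: 1001 XOR 1011 = 0010
  pos 6: 1000 XOR 1011 = 0011
Remainder (last 3 bits) = 110. This is the CRC / FCS.

110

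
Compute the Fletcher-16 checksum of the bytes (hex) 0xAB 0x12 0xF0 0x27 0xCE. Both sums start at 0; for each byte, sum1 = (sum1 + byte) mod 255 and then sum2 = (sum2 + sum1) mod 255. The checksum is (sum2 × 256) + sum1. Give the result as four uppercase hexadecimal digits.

92A4

Running sums (mod 255):
  after byte 0 (0xAB): sum1=171, sum2=171
  after byte 1 (0x12): sum1=189, sum2=105
  after byte 2 (0xF0): sum1=174, sum2=24
  after byte 3 (0x27): sum1=213, sum2=237
  after byte 4 (0xCE): sum1=164, sum2=146
Checksum = sum2·256 + sum1 = 146·256 + 164 = 37540 = 0x92A4.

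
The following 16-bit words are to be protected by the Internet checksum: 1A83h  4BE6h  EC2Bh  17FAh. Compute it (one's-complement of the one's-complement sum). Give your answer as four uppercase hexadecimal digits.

One's-complement addition (fold any carry out of bit 15 back into bit 0):
  0x1A83 + 0x4BE6 = 0x06669
  0x6669 + 0xEC2B = 0x15294 → wrap carry → 0x5295
  0x5295 + 0x17FA = 0x06A8F
One's-complement sum = 0x6A8F.
Checksum = ~0x6A8F & 0xFFFF = 0x9570.

9570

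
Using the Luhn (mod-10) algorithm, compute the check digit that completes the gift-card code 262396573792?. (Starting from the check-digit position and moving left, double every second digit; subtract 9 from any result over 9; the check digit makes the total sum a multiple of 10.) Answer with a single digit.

Partial digits right→left: 2 9 7 3 7 5 6 9 3 2 6 2
Double every second digit counting from the check-digit position (so the 1st, 3rd, 5th, ... of the partial from the right).
  doubled (with −9 where >9): 4 5 5 3 6 3 → sum 26
  kept as-is: 9 3 5 9 2 2 → sum 30
Total = 26 + 30 = 56.
Check digit = (10 − (56 mod 10)) mod 10 = 4.

4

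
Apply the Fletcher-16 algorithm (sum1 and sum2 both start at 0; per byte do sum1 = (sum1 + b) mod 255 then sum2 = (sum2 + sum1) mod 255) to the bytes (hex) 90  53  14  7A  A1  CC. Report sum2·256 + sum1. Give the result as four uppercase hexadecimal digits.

D3E0

Running sums (mod 255):
  after byte 0 (90): sum1=144, sum2=144
  after byte 1 (53): sum1=227, sum2=116
  after byte 2 (14): sum1=247, sum2=108
  after byte 3 (7A): sum1=114, sum2=222
  after byte 4 (A1): sum1=20, sum2=242
  after byte 5 (CC): sum1=224, sum2=211
Checksum = sum2·256 + sum1 = 211·256 + 224 = 54240 = 0xD3E0.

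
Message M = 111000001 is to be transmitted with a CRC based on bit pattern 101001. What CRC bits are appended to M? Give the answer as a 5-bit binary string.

01101

Append 5 zeros: 11100000100000. Divide by 101001 (XOR where the leading bit is 1):
  pos 0: 111000 XOR 101001 = 010001
  pos 1: 100010 XOR 101001 = 001011
  pos 3: 101101 XOR 101001 = 000100
  pos 6: 100000 XOR 101001 = 001001
  pos 8: 100100 XOR 101001 = 001101
Remainder (last 5 bits) = 01101. This is the CRC / FCS.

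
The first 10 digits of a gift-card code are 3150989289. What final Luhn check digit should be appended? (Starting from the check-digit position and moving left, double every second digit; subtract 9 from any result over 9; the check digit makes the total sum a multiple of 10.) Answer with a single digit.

4

Partial digits right→left: 9 8 2 9 8 9 0 5 1 3
Double every second digit counting from the check-digit position (so the 1st, 3rd, 5th, ... of the partial from the right).
  doubled (with −9 where >9): 9 4 7 0 2 → sum 22
  kept as-is: 8 9 9 5 3 → sum 34
Total = 22 + 34 = 56.
Check digit = (10 − (56 mod 10)) mod 10 = 4.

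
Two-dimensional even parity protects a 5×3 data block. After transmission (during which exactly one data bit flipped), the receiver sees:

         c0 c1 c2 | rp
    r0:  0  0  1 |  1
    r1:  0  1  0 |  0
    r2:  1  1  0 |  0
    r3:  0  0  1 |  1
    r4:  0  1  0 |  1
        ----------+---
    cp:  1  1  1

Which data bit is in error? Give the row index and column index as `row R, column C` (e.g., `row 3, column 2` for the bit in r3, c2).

row 1, column 2

Recompute each row's even parity and compare to rp:
  r0: data parity 1, sent rp 1 → ok
  r1: data parity 1, sent rp 0 → mismatch
  r2: data parity 0, sent rp 0 → ok
  r3: data parity 1, sent rp 1 → ok
  r4: data parity 1, sent rp 1 → ok
Recompute each column's even parity and compare to cp:
  c0: data parity 1, sent cp 1 → ok
  c1: data parity 1, sent cp 1 → ok
  c2: data parity 0, sent cp 1 → mismatch
Exactly one row (r1) and one column (c2) fail → the flipped bit is at their intersection.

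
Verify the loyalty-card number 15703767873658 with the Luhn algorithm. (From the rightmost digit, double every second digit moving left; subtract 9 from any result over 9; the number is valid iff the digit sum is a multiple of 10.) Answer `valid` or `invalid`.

From the right, keep odd positions and double even positions (subtract 9 from any doubled value over 9):
  doubled (positions 2,4,...): 1 6 7 3 6 5 2 → sum 30
  kept (positions 1,3,...): 8 6 7 7 7 0 5 → sum 40
Total = 70.
70 mod 10 = 0, so the number is valid.

valid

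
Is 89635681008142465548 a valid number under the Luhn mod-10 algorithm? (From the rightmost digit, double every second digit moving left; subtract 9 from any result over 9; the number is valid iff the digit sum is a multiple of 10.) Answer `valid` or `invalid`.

From the right, keep odd positions and double even positions (subtract 9 from any doubled value over 9):
  doubled (positions 2,4,...): 8 1 8 8 7 0 7 1 3 7 → sum 50
  kept (positions 1,3,...): 8 5 6 2 1 0 1 6 3 9 → sum 41
Total = 91.
91 mod 10 = 1, so the number is invalid.

invalid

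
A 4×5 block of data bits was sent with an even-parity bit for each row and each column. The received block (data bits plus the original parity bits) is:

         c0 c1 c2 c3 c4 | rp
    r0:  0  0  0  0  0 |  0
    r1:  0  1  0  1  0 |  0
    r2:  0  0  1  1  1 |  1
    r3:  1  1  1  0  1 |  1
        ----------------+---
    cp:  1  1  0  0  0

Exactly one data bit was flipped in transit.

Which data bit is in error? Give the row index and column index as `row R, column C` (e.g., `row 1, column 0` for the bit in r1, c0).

Recompute each row's even parity and compare to rp:
  r0: data parity 0, sent rp 0 → ok
  r1: data parity 0, sent rp 0 → ok
  r2: data parity 1, sent rp 1 → ok
  r3: data parity 0, sent rp 1 → mismatch
Recompute each column's even parity and compare to cp:
  c0: data parity 1, sent cp 1 → ok
  c1: data parity 0, sent cp 1 → mismatch
  c2: data parity 0, sent cp 0 → ok
  c3: data parity 0, sent cp 0 → ok
  c4: data parity 0, sent cp 0 → ok
Exactly one row (r3) and one column (c1) fail → the flipped bit is at their intersection.

row 3, column 1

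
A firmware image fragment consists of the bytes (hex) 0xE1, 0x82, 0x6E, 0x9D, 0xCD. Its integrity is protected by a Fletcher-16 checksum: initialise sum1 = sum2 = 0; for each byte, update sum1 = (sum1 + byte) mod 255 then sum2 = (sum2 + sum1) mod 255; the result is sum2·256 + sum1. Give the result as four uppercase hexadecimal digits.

C73E

Running sums (mod 255):
  after byte 0 (0xE1): sum1=225, sum2=225
  after byte 1 (0x82): sum1=100, sum2=70
  after byte 2 (0x6E): sum1=210, sum2=25
  after byte 3 (0x9D): sum1=112, sum2=137
  after byte 4 (0xCD): sum1=62, sum2=199
Checksum = sum2·256 + sum1 = 199·256 + 62 = 51006 = 0xC73E.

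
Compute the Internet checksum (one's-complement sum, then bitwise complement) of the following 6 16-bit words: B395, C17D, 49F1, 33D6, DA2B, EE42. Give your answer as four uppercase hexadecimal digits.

44B6

One's-complement addition (fold any carry out of bit 15 back into bit 0):
  0xB395 + 0xC17D = 0x17512 → wrap carry → 0x7513
  0x7513 + 0x49F1 = 0x0BF04
  0xBF04 + 0x33D6 = 0x0F2DA
  0xF2DA + 0xDA2B = 0x1CD05 → wrap carry → 0xCD06
  0xCD06 + 0xEE42 = 0x1BB48 → wrap carry → 0xBB49
One's-complement sum = 0xBB49.
Checksum = ~0xBB49 & 0xFFFF = 0x44B6.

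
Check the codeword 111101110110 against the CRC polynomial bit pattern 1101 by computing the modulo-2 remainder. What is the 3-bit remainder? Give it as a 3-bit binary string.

Modulo-2 division of 111101110110 by 1101:
  pos 0: 1111 XOR 1101 = 0010
  pos 2: 1001 XOR 1101 = 0100
  pos 3: 1001 XOR 1101 = 0100
  pos 4: 1001 XOR 1101 = 0100
  pos 5: 1000 XOR 1101 = 0101
  pos 6: 1011 XOR 1101 = 0110
  pos 7: 1101 XOR 1101 = 0000
Remainder = 000 (zero — the frame passes the CRC check).

000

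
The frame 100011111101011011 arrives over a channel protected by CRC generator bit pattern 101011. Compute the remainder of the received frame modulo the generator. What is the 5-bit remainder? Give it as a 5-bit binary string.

00000

Modulo-2 division of 100011111101011011 by 101011:
  pos 0: 100011 XOR 101011 = 001000
  pos 2: 100011 XOR 101011 = 001000
  pos 4: 100011 XOR 101011 = 001000
  pos 6: 100001 XOR 101011 = 001010
  pos 8: 101001 XOR 101011 = 000010
  pos 12: 101011 XOR 101011 = 000000
Remainder = 00000 (zero — the frame passes the CRC check).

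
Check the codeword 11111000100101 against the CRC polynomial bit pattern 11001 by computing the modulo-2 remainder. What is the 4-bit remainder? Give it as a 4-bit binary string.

Modulo-2 division of 11111000100101 by 11001:
  pos 0: 11111 XOR 11001 = 00110
  pos 2: 11000 XOR 11001 = 00001
  pos 6: 10100 XOR 11001 = 01101
  pos 7: 11011 XOR 11001 = 00010
Remainder = 1001 (nonzero — an error is detected).

1001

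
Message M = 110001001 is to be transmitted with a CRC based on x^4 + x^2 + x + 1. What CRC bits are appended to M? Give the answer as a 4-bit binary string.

Append 4 zeros: 1100010010000. Divide by 10111 (XOR where the leading bit is 1):
  pos 0: 11000 XOR 10111 = 01111
  pos 1: 11111 XOR 10111 = 01000
  pos 2: 10000 XOR 10111 = 00111
  pos 4: 11101 XOR 10111 = 01010
  pos 5: 10100 XOR 10111 = 00011
  pos 8: 11000 XOR 10111 = 01111
Remainder (last 4 bits) = 1111. This is the CRC / FCS.

1111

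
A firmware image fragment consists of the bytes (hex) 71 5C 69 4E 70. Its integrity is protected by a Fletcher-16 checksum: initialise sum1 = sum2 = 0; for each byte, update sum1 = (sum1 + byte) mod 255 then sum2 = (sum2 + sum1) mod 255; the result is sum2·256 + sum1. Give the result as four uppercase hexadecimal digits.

Running sums (mod 255):
  after byte 0 (71): sum1=113, sum2=113
  after byte 1 (5C): sum1=205, sum2=63
  after byte 2 (69): sum1=55, sum2=118
  after byte 3 (4E): sum1=133, sum2=251
  after byte 4 (70): sum1=245, sum2=241
Checksum = sum2·256 + sum1 = 241·256 + 245 = 61941 = 0xF1F5.

F1F5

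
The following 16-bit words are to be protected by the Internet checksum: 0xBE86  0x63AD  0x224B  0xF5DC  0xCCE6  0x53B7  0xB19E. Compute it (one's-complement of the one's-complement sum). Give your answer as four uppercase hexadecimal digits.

F366

One's-complement addition (fold any carry out of bit 15 back into bit 0):
  0xBE86 + 0x63AD = 0x12233 → wrap carry → 0x2234
  0x2234 + 0x224B = 0x0447F
  0x447F + 0xF5DC = 0x13A5B → wrap carry → 0x3A5C
  0x3A5C + 0xCCE6 = 0x10742 → wrap carry → 0x0743
  0x0743 + 0x53B7 = 0x05AFA
  0x5AFA + 0xB19E = 0x10C98 → wrap carry → 0x0C99
One's-complement sum = 0x0C99.
Checksum = ~0x0C99 & 0xFFFF = 0xF366.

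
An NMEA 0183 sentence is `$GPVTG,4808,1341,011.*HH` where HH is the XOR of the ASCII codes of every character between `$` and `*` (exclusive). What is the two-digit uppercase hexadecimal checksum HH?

XOR the ASCII codes of the payload characters:
  'G' = 0x47 → acc = 0x47
  'P' = 0x50 → acc = 0x17
  'V' = 0x56 → acc = 0x41
  'T' = 0x54 → acc = 0x15
  'G' = 0x47 → acc = 0x52
  ',' = 0x2C → acc = 0x7E
  '4' = 0x34 → acc = 0x4A
  '8' = 0x38 → acc = 0x72
  '0' = 0x30 → acc = 0x42
  '8' = 0x38 → acc = 0x7A
  ',' = 0x2C → acc = 0x56
  '1' = 0x31 → acc = 0x67
  '3' = 0x33 → acc = 0x54
  '4' = 0x34 → acc = 0x60
  '1' = 0x31 → acc = 0x51
  ',' = 0x2C → acc = 0x7D
  '0' = 0x30 → acc = 0x4D
  '1' = 0x31 → acc = 0x7C
  '1' = 0x31 → acc = 0x4D
  '.' = 0x2E → acc = 0x63
Checksum = 0x63.

63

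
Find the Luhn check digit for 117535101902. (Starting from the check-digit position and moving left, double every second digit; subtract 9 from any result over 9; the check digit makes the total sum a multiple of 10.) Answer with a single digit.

Partial digits right→left: 2 0 9 1 0 1 5 3 5 7 1 1
Double every second digit counting from the check-digit position (so the 1st, 3rd, 5th, ... of the partial from the right).
  doubled (with −9 where >9): 4 9 0 1 1 2 → sum 17
  kept as-is: 0 1 1 3 7 1 → sum 13
Total = 17 + 13 = 30.
Check digit = (10 − (30 mod 10)) mod 10 = 0.

0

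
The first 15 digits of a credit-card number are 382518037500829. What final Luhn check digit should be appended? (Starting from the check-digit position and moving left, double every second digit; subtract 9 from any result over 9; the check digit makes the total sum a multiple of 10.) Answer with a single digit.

6

Partial digits right→left: 9 2 8 0 0 5 7 3 0 8 1 5 2 8 3
Double every second digit counting from the check-digit position (so the 1st, 3rd, 5th, ... of the partial from the right).
  doubled (with −9 where >9): 9 7 0 5 0 2 4 6 → sum 33
  kept as-is: 2 0 5 3 8 5 8 → sum 31
Total = 33 + 31 = 64.
Check digit = (10 − (64 mod 10)) mod 10 = 6.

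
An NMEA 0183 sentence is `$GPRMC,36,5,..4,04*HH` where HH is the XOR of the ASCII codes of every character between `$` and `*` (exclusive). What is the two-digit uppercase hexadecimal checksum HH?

4B

XOR the ASCII codes of the payload characters:
  'G' = 0x47 → acc = 0x47
  'P' = 0x50 → acc = 0x17
  'R' = 0x52 → acc = 0x45
  'M' = 0x4D → acc = 0x08
  'C' = 0x43 → acc = 0x4B
  ',' = 0x2C → acc = 0x67
  '3' = 0x33 → acc = 0x54
  '6' = 0x36 → acc = 0x62
  ',' = 0x2C → acc = 0x4E
  '5' = 0x35 → acc = 0x7B
  ',' = 0x2C → acc = 0x57
  '.' = 0x2E → acc = 0x79
  '.' = 0x2E → acc = 0x57
  '4' = 0x34 → acc = 0x63
  ',' = 0x2C → acc = 0x4F
  '0' = 0x30 → acc = 0x7F
  '4' = 0x34 → acc = 0x4B
Checksum = 0x4B.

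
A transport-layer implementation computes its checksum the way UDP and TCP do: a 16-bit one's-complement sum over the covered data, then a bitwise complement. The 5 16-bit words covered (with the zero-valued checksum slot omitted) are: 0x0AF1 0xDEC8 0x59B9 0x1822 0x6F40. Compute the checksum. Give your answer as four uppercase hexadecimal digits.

352A

One's-complement addition (fold any carry out of bit 15 back into bit 0):
  0x0AF1 + 0xDEC8 = 0x0E9B9
  0xE9B9 + 0x59B9 = 0x14372 → wrap carry → 0x4373
  0x4373 + 0x1822 = 0x05B95
  0x5B95 + 0x6F40 = 0x0CAD5
One's-complement sum = 0xCAD5.
Checksum = ~0xCAD5 & 0xFFFF = 0x352A.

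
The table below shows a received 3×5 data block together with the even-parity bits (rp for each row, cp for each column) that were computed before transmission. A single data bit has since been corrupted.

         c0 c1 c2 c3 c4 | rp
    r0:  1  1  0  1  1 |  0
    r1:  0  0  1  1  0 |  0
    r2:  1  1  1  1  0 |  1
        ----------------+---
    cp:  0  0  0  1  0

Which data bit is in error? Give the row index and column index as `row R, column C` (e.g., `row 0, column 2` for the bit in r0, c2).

Recompute each row's even parity and compare to rp:
  r0: data parity 0, sent rp 0 → ok
  r1: data parity 0, sent rp 0 → ok
  r2: data parity 0, sent rp 1 → mismatch
Recompute each column's even parity and compare to cp:
  c0: data parity 0, sent cp 0 → ok
  c1: data parity 0, sent cp 0 → ok
  c2: data parity 0, sent cp 0 → ok
  c3: data parity 1, sent cp 1 → ok
  c4: data parity 1, sent cp 0 → mismatch
Exactly one row (r2) and one column (c4) fail → the flipped bit is at their intersection.

row 2, column 4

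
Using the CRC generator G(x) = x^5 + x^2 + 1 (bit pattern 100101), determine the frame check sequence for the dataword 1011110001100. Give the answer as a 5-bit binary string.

Append 5 zeros: 101111000110000000. Divide by 100101 (XOR where the leading bit is 1):
  pos 0: 101111 XOR 100101 = 001010
  pos 2: 101000 XOR 100101 = 001101
  pos 4: 110101 XOR 100101 = 010000
  pos 5: 100001 XOR 100101 = 000100
  pos 8: 100000 XOR 100101 = 000101
  pos 11: 101000 XOR 100101 = 001101
Remainder (last 5 bits) = 11010. This is the CRC / FCS.

11010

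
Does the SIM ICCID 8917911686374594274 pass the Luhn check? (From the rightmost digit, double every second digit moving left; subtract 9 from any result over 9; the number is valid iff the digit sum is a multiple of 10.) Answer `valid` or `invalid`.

valid

From the right, keep odd positions and double even positions (subtract 9 from any doubled value over 9):
  doubled (positions 2,4,...): 5 8 1 5 3 3 2 5 9 → sum 41
  kept (positions 1,3,...): 4 2 9 4 3 8 1 9 1 8 → sum 49
Total = 90.
90 mod 10 = 0, so the number is valid.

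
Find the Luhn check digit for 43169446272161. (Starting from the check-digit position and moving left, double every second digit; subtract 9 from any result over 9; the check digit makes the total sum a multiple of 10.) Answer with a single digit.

Partial digits right→left: 1 6 1 2 7 2 6 4 4 9 6 1 3 4
Double every second digit counting from the check-digit position (so the 1st, 3rd, 5th, ... of the partial from the right).
  doubled (with −9 where >9): 2 2 5 3 8 3 6 → sum 29
  kept as-is: 6 2 2 4 9 1 4 → sum 28
Total = 29 + 28 = 57.
Check digit = (10 − (57 mod 10)) mod 10 = 3.

3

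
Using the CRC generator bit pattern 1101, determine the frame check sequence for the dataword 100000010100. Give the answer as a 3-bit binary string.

011

Append 3 zeros: 100000010100000. Divide by 1101 (XOR where the leading bit is 1):
  pos 0: 1000 XOR 1101 = 0101
  pos 1: 1010 XOR 1101 = 0111
  pos 2: 1110 XOR 1101 = 0011
  pos 4: 1101 XOR 1101 = 0000
  pos 9: 1000 XOR 1101 = 0101
  pos 10: 1010 XOR 1101 = 0111
  pos 11: 1110 XOR 1101 = 0011
Remainder (last 3 bits) = 011. This is the CRC / FCS.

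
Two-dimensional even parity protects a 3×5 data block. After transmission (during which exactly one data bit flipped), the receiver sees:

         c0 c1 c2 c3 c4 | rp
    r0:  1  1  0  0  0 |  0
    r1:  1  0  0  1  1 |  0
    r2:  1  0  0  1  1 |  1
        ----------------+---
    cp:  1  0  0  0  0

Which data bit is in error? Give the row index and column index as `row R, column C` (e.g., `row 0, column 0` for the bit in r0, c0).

row 1, column 1

Recompute each row's even parity and compare to rp:
  r0: data parity 0, sent rp 0 → ok
  r1: data parity 1, sent rp 0 → mismatch
  r2: data parity 1, sent rp 1 → ok
Recompute each column's even parity and compare to cp:
  c0: data parity 1, sent cp 1 → ok
  c1: data parity 1, sent cp 0 → mismatch
  c2: data parity 0, sent cp 0 → ok
  c3: data parity 0, sent cp 0 → ok
  c4: data parity 0, sent cp 0 → ok
Exactly one row (r1) and one column (c1) fail → the flipped bit is at their intersection.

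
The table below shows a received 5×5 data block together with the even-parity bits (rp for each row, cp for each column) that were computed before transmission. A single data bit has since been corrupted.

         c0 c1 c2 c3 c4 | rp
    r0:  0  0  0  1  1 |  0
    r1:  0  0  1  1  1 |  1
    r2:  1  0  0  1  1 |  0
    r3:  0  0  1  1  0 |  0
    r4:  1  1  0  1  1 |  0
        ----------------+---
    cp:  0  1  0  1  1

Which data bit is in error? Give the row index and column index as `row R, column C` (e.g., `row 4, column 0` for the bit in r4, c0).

row 2, column 4

Recompute each row's even parity and compare to rp:
  r0: data parity 0, sent rp 0 → ok
  r1: data parity 1, sent rp 1 → ok
  r2: data parity 1, sent rp 0 → mismatch
  r3: data parity 0, sent rp 0 → ok
  r4: data parity 0, sent rp 0 → ok
Recompute each column's even parity and compare to cp:
  c0: data parity 0, sent cp 0 → ok
  c1: data parity 1, sent cp 1 → ok
  c2: data parity 0, sent cp 0 → ok
  c3: data parity 1, sent cp 1 → ok
  c4: data parity 0, sent cp 1 → mismatch
Exactly one row (r2) and one column (c4) fail → the flipped bit is at their intersection.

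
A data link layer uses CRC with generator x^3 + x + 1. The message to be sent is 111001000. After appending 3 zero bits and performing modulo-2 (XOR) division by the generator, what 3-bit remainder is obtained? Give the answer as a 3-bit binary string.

100

Append 3 zeros: 111001000000. Divide by 1011 (XOR where the leading bit is 1):
  pos 0: 1110 XOR 1011 = 0101
  pos 1: 1010 XOR 1011 = 0001
  pos 4: 1100 XOR 1011 = 0111
  pos 5: 1110 XOR 1011 = 0101
  pos 6: 1010 XOR 1011 = 0001
Remainder (last 3 bits) = 100. This is the CRC / FCS.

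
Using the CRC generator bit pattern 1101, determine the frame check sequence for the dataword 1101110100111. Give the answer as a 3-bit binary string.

001

Append 3 zeros: 1101110100111000. Divide by 1101 (XOR where the leading bit is 1):
  pos 0: 1101 XOR 1101 = 0000
  pos 4: 1101 XOR 1101 = 0000
  pos 10: 1110 XOR 1101 = 0011
  pos 12: 1100 XOR 1101 = 0001
Remainder (last 3 bits) = 001. This is the CRC / FCS.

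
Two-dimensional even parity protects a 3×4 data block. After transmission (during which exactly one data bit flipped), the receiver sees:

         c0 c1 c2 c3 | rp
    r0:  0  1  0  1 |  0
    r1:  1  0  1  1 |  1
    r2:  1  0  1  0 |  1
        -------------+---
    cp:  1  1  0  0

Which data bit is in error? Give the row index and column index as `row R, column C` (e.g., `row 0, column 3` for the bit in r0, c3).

Recompute each row's even parity and compare to rp:
  r0: data parity 0, sent rp 0 → ok
  r1: data parity 1, sent rp 1 → ok
  r2: data parity 0, sent rp 1 → mismatch
Recompute each column's even parity and compare to cp:
  c0: data parity 0, sent cp 1 → mismatch
  c1: data parity 1, sent cp 1 → ok
  c2: data parity 0, sent cp 0 → ok
  c3: data parity 0, sent cp 0 → ok
Exactly one row (r2) and one column (c0) fail → the flipped bit is at their intersection.

row 2, column 0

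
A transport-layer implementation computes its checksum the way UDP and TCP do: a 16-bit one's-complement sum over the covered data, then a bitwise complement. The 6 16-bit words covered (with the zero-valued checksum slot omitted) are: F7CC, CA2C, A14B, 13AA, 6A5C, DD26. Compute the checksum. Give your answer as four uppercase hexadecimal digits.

One's-complement addition (fold any carry out of bit 15 back into bit 0):
  0xF7CC + 0xCA2C = 0x1C1F8 → wrap carry → 0xC1F9
  0xC1F9 + 0xA14B = 0x16344 → wrap carry → 0x6345
  0x6345 + 0x13AA = 0x076EF
  0x76EF + 0x6A5C = 0x0E14B
  0xE14B + 0xDD26 = 0x1BE71 → wrap carry → 0xBE72
One's-complement sum = 0xBE72.
Checksum = ~0xBE72 & 0xFFFF = 0x418D.

418D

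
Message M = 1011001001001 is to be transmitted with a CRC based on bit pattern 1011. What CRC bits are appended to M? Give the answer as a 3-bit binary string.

010

Append 3 zeros: 1011001001001000. Divide by 1011 (XOR where the leading bit is 1):
  pos 0: 1011 XOR 1011 = 0000
  pos 6: 1001 XOR 1011 = 0010
  pos 8: 1000 XOR 1011 = 0011
  pos 10: 1110 XOR 1011 = 0101
  pos 11: 1010 XOR 1011 = 0001
Remainder (last 3 bits) = 010. This is the CRC / FCS.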